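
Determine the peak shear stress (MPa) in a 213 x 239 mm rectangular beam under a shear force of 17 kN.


A = b * h = 213 * 239 = 50907 mm^2
V = 17 kN = 17000.0 N
tau_max = 1.5 * V / A = 1.5 * 17000.0 / 50907
= 0.5009 MPa

0.5009 MPa


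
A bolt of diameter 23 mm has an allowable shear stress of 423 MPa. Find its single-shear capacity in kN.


A = pi * d^2 / 4 = pi * 23^2 / 4 = 415.4756 mm^2
V = f_v * A / 1000 = 423 * 415.4756 / 1000
= 175.7462 kN

175.7462 kN


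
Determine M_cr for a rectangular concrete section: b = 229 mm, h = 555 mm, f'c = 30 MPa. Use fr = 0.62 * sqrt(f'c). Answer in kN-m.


fr = 0.62 * sqrt(30) = 0.62 * 5.4772 = 3.3959 MPa
I = 229 * 555^3 / 12 = 3262369781.25 mm^4
y_t = 277.5 mm
M_cr = fr * I / y_t = 3.3959 * 3262369781.25 / 277.5 N-mm
= 39.9229 kN-m

39.9229 kN-m


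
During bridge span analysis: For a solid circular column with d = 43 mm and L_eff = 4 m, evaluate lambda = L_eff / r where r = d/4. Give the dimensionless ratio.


Radius of gyration r = d / 4 = 43 / 4 = 10.75 mm
L_eff = 4000.0 mm
Slenderness ratio = L / r = 4000.0 / 10.75 = 372.09 (dimensionless)

372.09 (dimensionless)


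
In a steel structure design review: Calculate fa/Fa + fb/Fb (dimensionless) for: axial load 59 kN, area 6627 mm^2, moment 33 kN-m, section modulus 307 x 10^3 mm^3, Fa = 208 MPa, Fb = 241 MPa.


f_a = P / A = 59000.0 / 6627 = 8.903 MPa
f_b = M / S = 33000000.0 / 307000.0 = 107.4919 MPa
Ratio = f_a / Fa + f_b / Fb
= 8.903 / 208 + 107.4919 / 241
= 0.4888 (dimensionless)

0.4888 (dimensionless)


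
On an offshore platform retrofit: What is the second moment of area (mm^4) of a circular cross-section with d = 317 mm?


r = d / 2 = 317 / 2 = 158.5 mm
I = pi * r^4 / 4 = pi * 158.5^4 / 4
= 495686336.22 mm^4

495686336.22 mm^4


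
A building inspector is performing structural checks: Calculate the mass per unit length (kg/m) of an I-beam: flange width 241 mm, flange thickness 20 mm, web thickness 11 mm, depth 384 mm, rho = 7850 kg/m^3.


A_flanges = 2 * 241 * 20 = 9640 mm^2
A_web = (384 - 2 * 20) * 11 = 3784 mm^2
A_total = 9640 + 3784 = 13424 mm^2 = 0.013424 m^2
Weight = rho * A = 7850 * 0.013424 = 105.3784 kg/m

105.3784 kg/m


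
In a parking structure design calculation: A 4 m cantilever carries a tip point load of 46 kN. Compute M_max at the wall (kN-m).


For a cantilever with a point load at the free end:
M_max = P * L = 46 * 4 = 184 kN-m

184 kN-m


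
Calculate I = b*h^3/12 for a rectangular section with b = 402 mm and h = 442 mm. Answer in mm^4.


I = b * h^3 / 12
= 402 * 442^3 / 12
= 402 * 86350888 / 12
= 2892754748.0 mm^4

2892754748.0 mm^4


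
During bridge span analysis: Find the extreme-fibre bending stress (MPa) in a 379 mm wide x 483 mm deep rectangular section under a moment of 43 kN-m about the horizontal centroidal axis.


I = b * h^3 / 12 = 379 * 483^3 / 12 = 3558765372.75 mm^4
y = h / 2 = 483 / 2 = 241.5 mm
M = 43 kN-m = 43000000.0 N-mm
sigma = M * y / I = 43000000.0 * 241.5 / 3558765372.75
= 2.92 MPa

2.92 MPa


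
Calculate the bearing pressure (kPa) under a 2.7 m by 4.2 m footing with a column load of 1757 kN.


A = 2.7 * 4.2 = 11.34 m^2
q = P / A = 1757 / 11.34
= 154.9383 kPa

154.9383 kPa


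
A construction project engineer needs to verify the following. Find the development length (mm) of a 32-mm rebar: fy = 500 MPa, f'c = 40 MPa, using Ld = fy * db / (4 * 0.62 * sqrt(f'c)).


Ld = (fy * db) / (4 * 0.62 * sqrt(f'c))
= (500 * 32) / (4 * 0.62 * sqrt(40))
= 16000 / 15.6849
= 1020.09 mm

1020.09 mm


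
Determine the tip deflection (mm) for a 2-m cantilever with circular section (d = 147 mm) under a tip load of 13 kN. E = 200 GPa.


I = pi * d^4 / 64 = pi * 147^4 / 64 = 22921299.6 mm^4
L = 2000.0 mm, P = 13000.0 N, E = 200000.0 MPa
delta = P * L^3 / (3 * E * I)
= 13000.0 * 2000.0^3 / (3 * 200000.0 * 22921299.6)
= 7.5621 mm

7.5621 mm


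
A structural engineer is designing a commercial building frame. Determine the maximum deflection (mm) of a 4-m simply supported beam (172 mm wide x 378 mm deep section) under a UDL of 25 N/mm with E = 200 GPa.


I = 172 * 378^3 / 12 = 774145512.0 mm^4
L = 4000.0 mm, w = 25 N/mm, E = 200000.0 MPa
delta = 5 * w * L^4 / (384 * E * I)
= 5 * 25 * 4000.0^4 / (384 * 200000.0 * 774145512.0)
= 0.5382 mm

0.5382 mm


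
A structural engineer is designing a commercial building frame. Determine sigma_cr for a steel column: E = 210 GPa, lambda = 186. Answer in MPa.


sigma_cr = pi^2 * E / lambda^2
= 9.8696 * 210000.0 / 186^2
= 9.8696 * 210000.0 / 34596
= 59.9091 MPa

59.9091 MPa


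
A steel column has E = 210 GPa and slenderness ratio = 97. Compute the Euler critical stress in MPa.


sigma_cr = pi^2 * E / lambda^2
= 9.8696 * 210000.0 / 97^2
= 9.8696 * 210000.0 / 9409
= 220.2803 MPa

220.2803 MPa


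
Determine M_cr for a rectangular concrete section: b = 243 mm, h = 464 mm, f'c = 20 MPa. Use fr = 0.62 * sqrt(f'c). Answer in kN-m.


fr = 0.62 * sqrt(20) = 0.62 * 4.4721 = 2.7727 MPa
I = 243 * 464^3 / 12 = 2022921216.0 mm^4
y_t = 232.0 mm
M_cr = fr * I / y_t = 2.7727 * 2022921216.0 / 232.0 N-mm
= 24.1767 kN-m

24.1767 kN-m


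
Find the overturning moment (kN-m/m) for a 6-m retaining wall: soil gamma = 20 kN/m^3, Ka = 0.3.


Pa = 0.5 * Ka * gamma * H^2
= 0.5 * 0.3 * 20 * 6^2
= 108.0 kN/m
Arm = H / 3 = 6 / 3 = 2.0 m
Mo = Pa * arm = Pa * H / 3 = 108.0 * 6 / 3 = 216.0 kN-m/m

216.0 kN-m/m


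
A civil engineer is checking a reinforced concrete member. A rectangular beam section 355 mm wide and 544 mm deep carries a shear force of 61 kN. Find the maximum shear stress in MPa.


A = b * h = 355 * 544 = 193120 mm^2
V = 61 kN = 61000.0 N
tau_max = 1.5 * V / A = 1.5 * 61000.0 / 193120
= 0.4738 MPa

0.4738 MPa


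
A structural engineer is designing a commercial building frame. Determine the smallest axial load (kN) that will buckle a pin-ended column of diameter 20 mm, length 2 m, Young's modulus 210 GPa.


I = pi * d^4 / 64 = 7853.98 mm^4
L = 2000.0 mm
P_cr = pi^2 * E * I / L^2
= 9.8696 * 210000.0 * 7853.98 / 2000.0^2
= 4069.57 N = 4.0696 kN

4.0696 kN


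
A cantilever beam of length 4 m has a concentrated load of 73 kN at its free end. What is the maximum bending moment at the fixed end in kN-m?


For a cantilever with a point load at the free end:
M_max = P * L = 73 * 4 = 292 kN-m

292 kN-m


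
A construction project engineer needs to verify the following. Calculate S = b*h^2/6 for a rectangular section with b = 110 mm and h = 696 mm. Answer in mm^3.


S = b * h^2 / 6
= 110 * 696^2 / 6
= 110 * 484416 / 6
= 8880960.0 mm^3

8880960.0 mm^3


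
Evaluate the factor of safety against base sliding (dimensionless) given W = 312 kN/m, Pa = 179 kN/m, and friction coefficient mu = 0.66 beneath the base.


Resisting force = mu * W = 0.66 * 312 = 205.92 kN/m
FOS = Resisting / Driving = 205.92 / 179
= 1.1504 (dimensionless)

1.1504 (dimensionless)


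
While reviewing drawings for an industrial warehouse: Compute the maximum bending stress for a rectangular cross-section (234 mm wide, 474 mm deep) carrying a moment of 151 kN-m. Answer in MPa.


I = b * h^3 / 12 = 234 * 474^3 / 12 = 2076680268.0 mm^4
y = h / 2 = 474 / 2 = 237.0 mm
M = 151 kN-m = 151000000.0 N-mm
sigma = M * y / I = 151000000.0 * 237.0 / 2076680268.0
= 17.23 MPa

17.23 MPa


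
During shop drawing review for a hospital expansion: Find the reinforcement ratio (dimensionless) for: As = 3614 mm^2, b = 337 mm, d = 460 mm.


rho = As / (b * d)
= 3614 / (337 * 460)
= 3614 / 155020
= 0.023313 (dimensionless)

0.023313 (dimensionless)


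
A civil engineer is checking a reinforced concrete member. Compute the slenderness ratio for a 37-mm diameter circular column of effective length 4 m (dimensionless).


Radius of gyration r = d / 4 = 37 / 4 = 9.25 mm
L_eff = 4000.0 mm
Slenderness ratio = L / r = 4000.0 / 9.25 = 432.43 (dimensionless)

432.43 (dimensionless)


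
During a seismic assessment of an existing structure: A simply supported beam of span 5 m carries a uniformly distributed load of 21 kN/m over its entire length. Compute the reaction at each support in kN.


Total load = w * L = 21 * 5 = 105 kN
By symmetry, each reaction R = total / 2 = 105 / 2 = 52.5 kN

52.5 kN


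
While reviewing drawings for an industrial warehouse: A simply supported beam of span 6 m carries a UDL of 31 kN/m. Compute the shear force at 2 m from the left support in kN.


R_A = w * L / 2 = 31 * 6 / 2 = 93.0 kN
V(x) = R_A - w * x = 93.0 - 31 * 2
= 31.0 kN

31.0 kN


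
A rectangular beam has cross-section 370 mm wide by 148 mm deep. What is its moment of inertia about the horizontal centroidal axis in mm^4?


I = b * h^3 / 12
= 370 * 148^3 / 12
= 370 * 3241792 / 12
= 99955253.33 mm^4

99955253.33 mm^4


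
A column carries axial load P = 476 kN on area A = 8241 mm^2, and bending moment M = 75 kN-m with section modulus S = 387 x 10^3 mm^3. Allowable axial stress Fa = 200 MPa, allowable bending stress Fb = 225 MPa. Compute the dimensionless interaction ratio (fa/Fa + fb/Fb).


f_a = P / A = 476000.0 / 8241 = 57.76 MPa
f_b = M / S = 75000000.0 / 387000.0 = 193.7984 MPa
Ratio = f_a / Fa + f_b / Fb
= 57.76 / 200 + 193.7984 / 225
= 1.1501 (dimensionless)

1.1501 (dimensionless)


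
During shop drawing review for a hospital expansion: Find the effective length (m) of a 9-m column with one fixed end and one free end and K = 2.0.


L_eff = K * L
= 2.0 * 9
= 18.0 m

18.0 m


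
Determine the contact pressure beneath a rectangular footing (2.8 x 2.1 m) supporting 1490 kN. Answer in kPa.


A = 2.8 * 2.1 = 5.88 m^2
q = P / A = 1490 / 5.88
= 253.4014 kPa

253.4014 kPa


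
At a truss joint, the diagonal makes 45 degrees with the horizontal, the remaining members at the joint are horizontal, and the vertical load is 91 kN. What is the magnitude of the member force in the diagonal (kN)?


At the joint, only the diagonal has a vertical component, so vertical equilibrium gives:
F * sin(45) = 91
F = 91 / sin(45)
= 91 / 0.707107
= 128.69 kN

128.69 kN


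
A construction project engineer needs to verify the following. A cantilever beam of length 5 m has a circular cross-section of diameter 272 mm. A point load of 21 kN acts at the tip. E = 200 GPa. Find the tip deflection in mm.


I = pi * d^4 / 64 = pi * 272^4 / 64 = 268686295.06 mm^4
L = 5000.0 mm, P = 21000.0 N, E = 200000.0 MPa
delta = P * L^3 / (3 * E * I)
= 21000.0 * 5000.0^3 / (3 * 200000.0 * 268686295.06)
= 16.2829 mm

16.2829 mm


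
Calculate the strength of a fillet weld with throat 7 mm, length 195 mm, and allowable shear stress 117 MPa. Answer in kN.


Strength = throat * length * allowable stress
= 7 * 195 * 117 N
= 159705 N
= 159.71 kN

159.71 kN


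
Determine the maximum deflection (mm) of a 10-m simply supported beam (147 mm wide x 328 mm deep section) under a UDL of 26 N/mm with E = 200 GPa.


I = 147 * 328^3 / 12 = 432272512.0 mm^4
L = 10000.0 mm, w = 26 N/mm, E = 200000.0 MPa
delta = 5 * w * L^4 / (384 * E * I)
= 5 * 26 * 10000.0^4 / (384 * 200000.0 * 432272512.0)
= 39.1584 mm

39.1584 mm


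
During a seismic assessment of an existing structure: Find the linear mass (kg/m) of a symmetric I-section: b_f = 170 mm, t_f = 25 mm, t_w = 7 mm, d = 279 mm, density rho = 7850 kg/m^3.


A_flanges = 2 * 170 * 25 = 8500 mm^2
A_web = (279 - 2 * 25) * 7 = 1603 mm^2
A_total = 8500 + 1603 = 10103 mm^2 = 0.010103 m^2
Weight = rho * A = 7850 * 0.010103 = 79.3085 kg/m

79.3085 kg/m


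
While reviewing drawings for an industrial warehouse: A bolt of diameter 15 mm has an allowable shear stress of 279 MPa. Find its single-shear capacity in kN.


A = pi * d^2 / 4 = pi * 15^2 / 4 = 176.7146 mm^2
V = f_v * A / 1000 = 279 * 176.7146 / 1000
= 49.3034 kN

49.3034 kN


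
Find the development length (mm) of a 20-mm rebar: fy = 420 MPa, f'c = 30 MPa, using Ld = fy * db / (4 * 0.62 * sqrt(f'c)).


Ld = (fy * db) / (4 * 0.62 * sqrt(f'c))
= (420 * 20) / (4 * 0.62 * sqrt(30))
= 8400 / 13.5835
= 618.4 mm

618.4 mm


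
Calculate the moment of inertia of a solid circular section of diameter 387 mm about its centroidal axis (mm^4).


r = d / 2 = 387 / 2 = 193.5 mm
I = pi * r^4 / 4 = pi * 193.5^4 / 4
= 1101067030.83 mm^4

1101067030.83 mm^4


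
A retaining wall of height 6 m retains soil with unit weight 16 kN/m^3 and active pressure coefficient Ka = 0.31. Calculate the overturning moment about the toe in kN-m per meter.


Pa = 0.5 * Ka * gamma * H^2
= 0.5 * 0.31 * 16 * 6^2
= 89.28 kN/m
Arm = H / 3 = 6 / 3 = 2.0 m
Mo = Pa * arm = Pa * H / 3 = 89.28 * 6 / 3 = 178.56 kN-m/m

178.56 kN-m/m


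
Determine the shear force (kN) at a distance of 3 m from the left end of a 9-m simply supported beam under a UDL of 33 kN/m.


R_A = w * L / 2 = 33 * 9 / 2 = 148.5 kN
V(x) = R_A - w * x = 148.5 - 33 * 3
= 49.5 kN

49.5 kN


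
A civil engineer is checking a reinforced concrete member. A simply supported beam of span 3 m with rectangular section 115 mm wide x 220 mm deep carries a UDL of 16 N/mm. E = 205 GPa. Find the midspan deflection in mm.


I = 115 * 220^3 / 12 = 102043333.33 mm^4
L = 3000.0 mm, w = 16 N/mm, E = 205000.0 MPa
delta = 5 * w * L^4 / (384 * E * I)
= 5 * 16 * 3000.0^4 / (384 * 205000.0 * 102043333.33)
= 0.8067 mm

0.8067 mm


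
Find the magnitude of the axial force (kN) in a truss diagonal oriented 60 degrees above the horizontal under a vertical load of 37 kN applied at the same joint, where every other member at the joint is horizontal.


At the joint, only the diagonal has a vertical component, so vertical equilibrium gives:
F * sin(60) = 37
F = 37 / sin(60)
= 37 / 0.866025
= 42.72 kN

42.72 kN


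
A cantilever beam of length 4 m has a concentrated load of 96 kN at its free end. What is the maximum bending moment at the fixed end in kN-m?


For a cantilever with a point load at the free end:
M_max = P * L = 96 * 4 = 384 kN-m

384 kN-m


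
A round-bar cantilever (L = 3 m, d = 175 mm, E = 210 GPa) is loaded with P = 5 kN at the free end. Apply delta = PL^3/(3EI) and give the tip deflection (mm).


I = pi * d^4 / 64 = pi * 175^4 / 64 = 46038598.4 mm^4
L = 3000.0 mm, P = 5000.0 N, E = 210000.0 MPa
delta = P * L^3 / (3 * E * I)
= 5000.0 * 3000.0^3 / (3 * 210000.0 * 46038598.4)
= 4.6545 mm

4.6545 mm


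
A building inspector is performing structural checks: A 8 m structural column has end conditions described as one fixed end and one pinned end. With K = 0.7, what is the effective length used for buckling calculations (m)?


L_eff = K * L
= 0.7 * 8
= 5.6 m

5.6 m


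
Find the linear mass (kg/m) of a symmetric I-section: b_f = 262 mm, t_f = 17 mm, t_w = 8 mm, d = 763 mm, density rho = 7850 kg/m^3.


A_flanges = 2 * 262 * 17 = 8908 mm^2
A_web = (763 - 2 * 17) * 8 = 5832 mm^2
A_total = 8908 + 5832 = 14740 mm^2 = 0.014740 m^2
Weight = rho * A = 7850 * 0.014740 = 115.709 kg/m

115.709 kg/m


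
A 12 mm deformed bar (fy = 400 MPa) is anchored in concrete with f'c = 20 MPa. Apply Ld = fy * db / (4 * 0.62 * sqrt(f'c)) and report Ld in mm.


Ld = (fy * db) / (4 * 0.62 * sqrt(f'c))
= (400 * 12) / (4 * 0.62 * sqrt(20))
= 4800 / 11.0909
= 432.79 mm

432.79 mm


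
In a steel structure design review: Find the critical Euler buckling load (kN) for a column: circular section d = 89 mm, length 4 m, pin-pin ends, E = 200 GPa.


I = pi * d^4 / 64 = 3079852.55 mm^4
L = 4000.0 mm
P_cr = pi^2 * E * I / L^2
= 9.8696 * 200000.0 * 3079852.55 / 4000.0^2
= 379961.58 N = 379.9616 kN

379.9616 kN


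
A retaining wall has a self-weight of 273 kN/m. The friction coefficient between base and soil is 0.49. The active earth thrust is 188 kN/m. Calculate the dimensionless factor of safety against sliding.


Resisting force = mu * W = 0.49 * 273 = 133.77 kN/m
FOS = Resisting / Driving = 133.77 / 188
= 0.7115 (dimensionless)

0.7115 (dimensionless)


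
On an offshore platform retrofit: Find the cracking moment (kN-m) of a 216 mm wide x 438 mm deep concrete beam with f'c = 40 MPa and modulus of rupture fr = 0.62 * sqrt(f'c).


fr = 0.62 * sqrt(40) = 0.62 * 6.3246 = 3.9212 MPa
I = 216 * 438^3 / 12 = 1512498096.0 mm^4
y_t = 219.0 mm
M_cr = fr * I / y_t = 3.9212 * 1512498096.0 / 219.0 N-mm
= 27.0815 kN-m

27.0815 kN-m


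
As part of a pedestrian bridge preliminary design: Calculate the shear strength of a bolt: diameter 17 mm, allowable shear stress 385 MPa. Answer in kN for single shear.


A = pi * d^2 / 4 = pi * 17^2 / 4 = 226.9801 mm^2
V = f_v * A / 1000 = 385 * 226.9801 / 1000
= 87.3873 kN

87.3873 kN


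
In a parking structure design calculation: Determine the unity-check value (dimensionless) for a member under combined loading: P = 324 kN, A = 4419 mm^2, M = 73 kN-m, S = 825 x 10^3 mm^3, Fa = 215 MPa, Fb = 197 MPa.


f_a = P / A = 324000.0 / 4419 = 73.3198 MPa
f_b = M / S = 73000000.0 / 825000.0 = 88.4848 MPa
Ratio = f_a / Fa + f_b / Fb
= 73.3198 / 215 + 88.4848 / 197
= 0.7902 (dimensionless)

0.7902 (dimensionless)


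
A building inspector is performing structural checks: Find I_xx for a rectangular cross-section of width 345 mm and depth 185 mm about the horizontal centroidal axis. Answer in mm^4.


I = b * h^3 / 12
= 345 * 185^3 / 12
= 345 * 6331625 / 12
= 182034218.75 mm^4

182034218.75 mm^4


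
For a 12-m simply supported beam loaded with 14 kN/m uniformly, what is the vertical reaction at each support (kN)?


Total load = w * L = 14 * 12 = 168 kN
By symmetry, each reaction R = total / 2 = 168 / 2 = 84.0 kN

84.0 kN


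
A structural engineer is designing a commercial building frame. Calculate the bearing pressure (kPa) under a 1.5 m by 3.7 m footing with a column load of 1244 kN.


A = 1.5 * 3.7 = 5.55 m^2
q = P / A = 1244 / 5.55
= 224.1441 kPa

224.1441 kPa


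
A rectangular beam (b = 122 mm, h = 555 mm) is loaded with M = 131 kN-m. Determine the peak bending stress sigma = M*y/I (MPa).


I = b * h^3 / 12 = 122 * 555^3 / 12 = 1738031062.5 mm^4
y = h / 2 = 555 / 2 = 277.5 mm
M = 131 kN-m = 131000000.0 N-mm
sigma = M * y / I = 131000000.0 * 277.5 / 1738031062.5
= 20.92 MPa

20.92 MPa


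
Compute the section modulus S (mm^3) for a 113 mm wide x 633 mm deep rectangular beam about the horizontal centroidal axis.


S = b * h^2 / 6
= 113 * 633^2 / 6
= 113 * 400689 / 6
= 7546309.5 mm^3

7546309.5 mm^3


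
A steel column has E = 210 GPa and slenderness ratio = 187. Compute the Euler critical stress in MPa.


sigma_cr = pi^2 * E / lambda^2
= 9.8696 * 210000.0 / 187^2
= 9.8696 * 210000.0 / 34969
= 59.2701 MPa

59.2701 MPa


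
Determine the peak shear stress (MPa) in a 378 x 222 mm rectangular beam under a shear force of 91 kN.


A = b * h = 378 * 222 = 83916 mm^2
V = 91 kN = 91000.0 N
tau_max = 1.5 * V / A = 1.5 * 91000.0 / 83916
= 1.6266 MPa

1.6266 MPa


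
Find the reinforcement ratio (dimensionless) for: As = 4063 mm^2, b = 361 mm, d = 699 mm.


rho = As / (b * d)
= 4063 / (361 * 699)
= 4063 / 252339
= 0.016101 (dimensionless)

0.016101 (dimensionless)


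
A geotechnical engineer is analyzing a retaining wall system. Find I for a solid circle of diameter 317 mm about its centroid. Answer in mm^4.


r = d / 2 = 317 / 2 = 158.5 mm
I = pi * r^4 / 4 = pi * 158.5^4 / 4
= 495686336.22 mm^4

495686336.22 mm^4


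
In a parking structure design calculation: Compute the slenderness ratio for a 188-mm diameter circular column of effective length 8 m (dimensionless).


Radius of gyration r = d / 4 = 188 / 4 = 47.0 mm
L_eff = 8000.0 mm
Slenderness ratio = L / r = 8000.0 / 47.0 = 170.21 (dimensionless)

170.21 (dimensionless)


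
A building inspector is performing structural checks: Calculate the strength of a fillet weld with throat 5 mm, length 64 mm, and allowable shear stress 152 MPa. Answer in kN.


Strength = throat * length * allowable stress
= 5 * 64 * 152 N
= 48640 N
= 48.64 kN

48.64 kN


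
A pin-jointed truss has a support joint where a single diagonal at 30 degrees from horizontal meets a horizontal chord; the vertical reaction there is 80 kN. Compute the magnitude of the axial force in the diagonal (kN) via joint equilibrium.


At the joint, only the diagonal has a vertical component, so vertical equilibrium gives:
F * sin(30) = 80
F = 80 / sin(30)
= 80 / 0.5
= 160.0 kN

160.0 kN


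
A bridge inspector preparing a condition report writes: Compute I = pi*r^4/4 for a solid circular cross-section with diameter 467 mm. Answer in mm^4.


r = d / 2 = 467 / 2 = 233.5 mm
I = pi * r^4 / 4 = pi * 233.5^4 / 4
= 2334734070.55 mm^4

2334734070.55 mm^4


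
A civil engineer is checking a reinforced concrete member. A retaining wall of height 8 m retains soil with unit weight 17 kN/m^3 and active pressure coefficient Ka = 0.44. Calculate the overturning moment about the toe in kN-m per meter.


Pa = 0.5 * Ka * gamma * H^2
= 0.5 * 0.44 * 17 * 8^2
= 239.36 kN/m
Arm = H / 3 = 8 / 3 = 2.6667 m
Mo = Pa * arm = Pa * H / 3 = 239.36 * 8 / 3 = 638.2933 kN-m/m

638.2933 kN-m/m


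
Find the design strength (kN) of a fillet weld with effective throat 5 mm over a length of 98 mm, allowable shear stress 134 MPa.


Strength = throat * length * allowable stress
= 5 * 98 * 134 N
= 65660 N
= 65.66 kN

65.66 kN


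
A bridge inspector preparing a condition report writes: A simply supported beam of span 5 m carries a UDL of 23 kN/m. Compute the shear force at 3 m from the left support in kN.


R_A = w * L / 2 = 23 * 5 / 2 = 57.5 kN
V(x) = R_A - w * x = 57.5 - 23 * 3
= -11.5 kN

-11.5 kN


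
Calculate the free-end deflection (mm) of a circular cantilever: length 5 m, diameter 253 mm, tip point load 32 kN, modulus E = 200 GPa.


I = pi * d^4 / 64 = pi * 253^4 / 64 = 201118482.47 mm^4
L = 5000.0 mm, P = 32000.0 N, E = 200000.0 MPa
delta = P * L^3 / (3 * E * I)
= 32000.0 * 5000.0^3 / (3 * 200000.0 * 201118482.47)
= 33.148 mm

33.148 mm


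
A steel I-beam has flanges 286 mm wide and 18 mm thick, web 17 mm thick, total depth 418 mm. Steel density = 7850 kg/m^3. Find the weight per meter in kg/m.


A_flanges = 2 * 286 * 18 = 10296 mm^2
A_web = (418 - 2 * 18) * 17 = 6494 mm^2
A_total = 10296 + 6494 = 16790 mm^2 = 0.016790 m^2
Weight = rho * A = 7850 * 0.016790 = 131.8015 kg/m

131.8015 kg/m


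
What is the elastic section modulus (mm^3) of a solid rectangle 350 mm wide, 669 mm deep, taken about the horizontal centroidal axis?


S = b * h^2 / 6
= 350 * 669^2 / 6
= 350 * 447561 / 6
= 26107725.0 mm^3

26107725.0 mm^3


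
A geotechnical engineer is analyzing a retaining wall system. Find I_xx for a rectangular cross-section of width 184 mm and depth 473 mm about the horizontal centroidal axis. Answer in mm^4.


I = b * h^3 / 12
= 184 * 473^3 / 12
= 184 * 105823817 / 12
= 1622631860.67 mm^4

1622631860.67 mm^4


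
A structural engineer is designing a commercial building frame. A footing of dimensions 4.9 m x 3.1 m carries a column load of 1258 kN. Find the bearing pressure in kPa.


A = 4.9 * 3.1 = 15.19 m^2
q = P / A = 1258 / 15.19
= 82.8176 kPa

82.8176 kPa


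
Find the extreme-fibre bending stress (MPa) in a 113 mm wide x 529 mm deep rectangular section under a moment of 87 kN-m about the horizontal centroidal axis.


I = b * h^3 / 12 = 113 * 529^3 / 12 = 1394004621.42 mm^4
y = h / 2 = 529 / 2 = 264.5 mm
M = 87 kN-m = 87000000.0 N-mm
sigma = M * y / I = 87000000.0 * 264.5 / 1394004621.42
= 16.51 MPa

16.51 MPa


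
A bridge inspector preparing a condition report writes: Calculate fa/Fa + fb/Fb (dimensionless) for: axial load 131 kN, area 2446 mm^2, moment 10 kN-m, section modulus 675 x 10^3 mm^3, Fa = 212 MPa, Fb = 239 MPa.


f_a = P / A = 131000.0 / 2446 = 53.5568 MPa
f_b = M / S = 10000000.0 / 675000.0 = 14.8148 MPa
Ratio = f_a / Fa + f_b / Fb
= 53.5568 / 212 + 14.8148 / 239
= 0.3146 (dimensionless)

0.3146 (dimensionless)


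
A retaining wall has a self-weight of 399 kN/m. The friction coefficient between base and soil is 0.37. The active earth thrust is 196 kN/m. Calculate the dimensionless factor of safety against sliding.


Resisting force = mu * W = 0.37 * 399 = 147.63 kN/m
FOS = Resisting / Driving = 147.63 / 196
= 0.7532 (dimensionless)

0.7532 (dimensionless)


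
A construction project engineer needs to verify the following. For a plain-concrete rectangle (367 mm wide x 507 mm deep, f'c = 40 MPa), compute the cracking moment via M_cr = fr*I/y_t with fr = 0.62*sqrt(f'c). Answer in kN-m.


fr = 0.62 * sqrt(40) = 0.62 * 6.3246 = 3.9212 MPa
I = 367 * 507^3 / 12 = 3985737531.75 mm^4
y_t = 253.5 mm
M_cr = fr * I / y_t = 3.9212 * 3985737531.75 / 253.5 N-mm
= 61.6527 kN-m

61.6527 kN-m


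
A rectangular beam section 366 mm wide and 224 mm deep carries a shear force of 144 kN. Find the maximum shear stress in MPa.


A = b * h = 366 * 224 = 81984 mm^2
V = 144 kN = 144000.0 N
tau_max = 1.5 * V / A = 1.5 * 144000.0 / 81984
= 2.6347 MPa

2.6347 MPa


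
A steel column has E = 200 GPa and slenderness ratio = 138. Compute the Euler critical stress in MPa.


sigma_cr = pi^2 * E / lambda^2
= 9.8696 * 200000.0 / 138^2
= 9.8696 * 200000.0 / 19044
= 103.6505 MPa

103.6505 MPa


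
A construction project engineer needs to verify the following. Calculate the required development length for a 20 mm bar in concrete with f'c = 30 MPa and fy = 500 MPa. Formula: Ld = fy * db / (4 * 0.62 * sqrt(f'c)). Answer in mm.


Ld = (fy * db) / (4 * 0.62 * sqrt(f'c))
= (500 * 20) / (4 * 0.62 * sqrt(30))
= 10000 / 13.5835
= 736.19 mm

736.19 mm


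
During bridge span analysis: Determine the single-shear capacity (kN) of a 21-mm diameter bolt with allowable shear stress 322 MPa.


A = pi * d^2 / 4 = pi * 21^2 / 4 = 346.3606 mm^2
V = f_v * A / 1000 = 322 * 346.3606 / 1000
= 111.5281 kN

111.5281 kN


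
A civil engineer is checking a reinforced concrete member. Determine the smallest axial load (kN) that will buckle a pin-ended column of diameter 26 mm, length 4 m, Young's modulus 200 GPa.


I = pi * d^4 / 64 = 22431.76 mm^4
L = 4000.0 mm
P_cr = pi^2 * E * I / L^2
= 9.8696 * 200000.0 * 22431.76 / 4000.0^2
= 2767.41 N = 2.7674 kN

2.7674 kN


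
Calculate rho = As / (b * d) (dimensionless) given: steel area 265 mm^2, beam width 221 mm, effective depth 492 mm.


rho = As / (b * d)
= 265 / (221 * 492)
= 265 / 108732
= 0.002437 (dimensionless)

0.002437 (dimensionless)


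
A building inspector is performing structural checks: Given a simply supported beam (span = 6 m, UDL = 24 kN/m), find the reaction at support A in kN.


Total load = w * L = 24 * 6 = 144 kN
By symmetry, each reaction R = total / 2 = 144 / 2 = 72.0 kN

72.0 kN


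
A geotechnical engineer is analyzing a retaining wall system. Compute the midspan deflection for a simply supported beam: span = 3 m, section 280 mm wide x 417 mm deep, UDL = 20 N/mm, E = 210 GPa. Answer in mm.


I = 280 * 417^3 / 12 = 1691939970.0 mm^4
L = 3000.0 mm, w = 20 N/mm, E = 210000.0 MPa
delta = 5 * w * L^4 / (384 * E * I)
= 5 * 20 * 3000.0^4 / (384 * 210000.0 * 1691939970.0)
= 0.0594 mm

0.0594 mm


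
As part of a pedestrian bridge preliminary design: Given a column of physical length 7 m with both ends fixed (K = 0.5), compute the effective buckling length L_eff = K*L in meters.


L_eff = K * L
= 0.5 * 7
= 3.5 m

3.5 m


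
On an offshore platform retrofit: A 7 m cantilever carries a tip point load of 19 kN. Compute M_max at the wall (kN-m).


For a cantilever with a point load at the free end:
M_max = P * L = 19 * 7 = 133 kN-m

133 kN-m


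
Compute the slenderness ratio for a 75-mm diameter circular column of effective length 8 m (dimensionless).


Radius of gyration r = d / 4 = 75 / 4 = 18.75 mm
L_eff = 8000.0 mm
Slenderness ratio = L / r = 8000.0 / 18.75 = 426.67 (dimensionless)

426.67 (dimensionless)


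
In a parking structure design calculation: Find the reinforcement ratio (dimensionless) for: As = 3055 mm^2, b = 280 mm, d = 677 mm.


rho = As / (b * d)
= 3055 / (280 * 677)
= 3055 / 189560
= 0.016116 (dimensionless)

0.016116 (dimensionless)


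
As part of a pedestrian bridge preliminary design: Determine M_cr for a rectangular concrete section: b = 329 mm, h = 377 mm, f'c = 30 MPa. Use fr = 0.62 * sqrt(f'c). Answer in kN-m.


fr = 0.62 * sqrt(30) = 0.62 * 5.4772 = 3.3959 MPa
I = 329 * 377^3 / 12 = 1469057188.08 mm^4
y_t = 188.5 mm
M_cr = fr * I / y_t = 3.3959 * 1469057188.08 / 188.5 N-mm
= 26.4655 kN-m

26.4655 kN-m


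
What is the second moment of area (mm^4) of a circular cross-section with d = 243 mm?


r = d / 2 = 243 / 2 = 121.5 mm
I = pi * r^4 / 4 = pi * 121.5^4 / 4
= 171157129.04 mm^4

171157129.04 mm^4


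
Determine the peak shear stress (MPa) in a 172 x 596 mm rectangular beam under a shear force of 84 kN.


A = b * h = 172 * 596 = 102512 mm^2
V = 84 kN = 84000.0 N
tau_max = 1.5 * V / A = 1.5 * 84000.0 / 102512
= 1.2291 MPa

1.2291 MPa


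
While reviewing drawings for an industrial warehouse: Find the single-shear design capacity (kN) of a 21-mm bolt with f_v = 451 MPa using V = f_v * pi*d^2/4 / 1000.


A = pi * d^2 / 4 = pi * 21^2 / 4 = 346.3606 mm^2
V = f_v * A / 1000 = 451 * 346.3606 / 1000
= 156.2086 kN

156.2086 kN


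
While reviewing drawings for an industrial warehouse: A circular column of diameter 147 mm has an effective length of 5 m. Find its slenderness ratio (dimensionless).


Radius of gyration r = d / 4 = 147 / 4 = 36.75 mm
L_eff = 5000.0 mm
Slenderness ratio = L / r = 5000.0 / 36.75 = 136.05 (dimensionless)

136.05 (dimensionless)


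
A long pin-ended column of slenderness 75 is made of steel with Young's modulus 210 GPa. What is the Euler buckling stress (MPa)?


sigma_cr = pi^2 * E / lambda^2
= 9.8696 * 210000.0 / 75^2
= 9.8696 * 210000.0 / 5625
= 368.4652 MPa

368.4652 MPa


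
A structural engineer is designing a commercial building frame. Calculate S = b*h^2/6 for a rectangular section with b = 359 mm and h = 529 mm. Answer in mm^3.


S = b * h^2 / 6
= 359 * 529^2 / 6
= 359 * 279841 / 6
= 16743819.83 mm^3

16743819.83 mm^3


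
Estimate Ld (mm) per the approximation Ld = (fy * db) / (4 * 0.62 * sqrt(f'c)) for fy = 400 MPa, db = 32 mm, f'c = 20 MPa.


Ld = (fy * db) / (4 * 0.62 * sqrt(f'c))
= (400 * 32) / (4 * 0.62 * sqrt(20))
= 12800 / 11.0909
= 1154.1 mm

1154.1 mm


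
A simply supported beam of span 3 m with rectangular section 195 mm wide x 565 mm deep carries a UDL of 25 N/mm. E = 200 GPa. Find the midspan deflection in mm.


I = 195 * 565^3 / 12 = 2930884531.25 mm^4
L = 3000.0 mm, w = 25 N/mm, E = 200000.0 MPa
delta = 5 * w * L^4 / (384 * E * I)
= 5 * 25 * 3000.0^4 / (384 * 200000.0 * 2930884531.25)
= 0.045 mm

0.045 mm


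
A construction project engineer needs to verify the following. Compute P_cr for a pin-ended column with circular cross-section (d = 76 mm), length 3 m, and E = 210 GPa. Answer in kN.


I = pi * d^4 / 64 = 1637661.98 mm^4
L = 3000.0 mm
P_cr = pi^2 * E * I / L^2
= 9.8696 * 210000.0 * 1637661.98 / 3000.0^2
= 377138.44 N = 377.1384 kN

377.1384 kN


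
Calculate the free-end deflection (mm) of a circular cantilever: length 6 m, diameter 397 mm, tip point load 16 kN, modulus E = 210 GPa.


I = pi * d^4 / 64 = pi * 397^4 / 64 = 1219359948.0 mm^4
L = 6000.0 mm, P = 16000.0 N, E = 210000.0 MPa
delta = P * L^3 / (3 * E * I)
= 16000.0 * 6000.0^3 / (3 * 210000.0 * 1219359948.0)
= 4.4988 mm

4.4988 mm


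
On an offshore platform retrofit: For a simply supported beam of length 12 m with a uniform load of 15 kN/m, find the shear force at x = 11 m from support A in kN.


R_A = w * L / 2 = 15 * 12 / 2 = 90.0 kN
V(x) = R_A - w * x = 90.0 - 15 * 11
= -75.0 kN

-75.0 kN


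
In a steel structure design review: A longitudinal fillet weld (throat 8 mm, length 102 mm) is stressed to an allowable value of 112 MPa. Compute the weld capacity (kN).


Strength = throat * length * allowable stress
= 8 * 102 * 112 N
= 91392 N
= 91.39 kN

91.39 kN


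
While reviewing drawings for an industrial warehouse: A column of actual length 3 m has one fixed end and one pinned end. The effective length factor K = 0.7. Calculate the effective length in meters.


L_eff = K * L
= 0.7 * 3
= 2.1 m

2.1 m


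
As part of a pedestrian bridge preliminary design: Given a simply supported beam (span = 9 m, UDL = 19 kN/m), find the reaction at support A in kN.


Total load = w * L = 19 * 9 = 171 kN
By symmetry, each reaction R = total / 2 = 171 / 2 = 85.5 kN

85.5 kN


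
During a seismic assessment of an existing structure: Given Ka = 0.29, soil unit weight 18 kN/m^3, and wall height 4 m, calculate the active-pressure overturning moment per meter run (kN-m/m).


Pa = 0.5 * Ka * gamma * H^2
= 0.5 * 0.29 * 18 * 4^2
= 41.76 kN/m
Arm = H / 3 = 4 / 3 = 1.3333 m
Mo = Pa * arm = Pa * H / 3 = 41.76 * 4 / 3 = 55.68 kN-m/m

55.68 kN-m/m


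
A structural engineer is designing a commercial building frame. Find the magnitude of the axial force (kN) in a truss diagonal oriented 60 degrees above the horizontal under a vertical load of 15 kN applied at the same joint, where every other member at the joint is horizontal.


At the joint, only the diagonal has a vertical component, so vertical equilibrium gives:
F * sin(60) = 15
F = 15 / sin(60)
= 15 / 0.866025
= 17.32 kN

17.32 kN


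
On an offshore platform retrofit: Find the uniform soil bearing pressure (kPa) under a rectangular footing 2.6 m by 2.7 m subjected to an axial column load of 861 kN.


A = 2.6 * 2.7 = 7.02 m^2
q = P / A = 861 / 7.02
= 122.6496 kPa

122.6496 kPa


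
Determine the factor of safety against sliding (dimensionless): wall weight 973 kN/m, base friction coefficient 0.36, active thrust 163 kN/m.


Resisting force = mu * W = 0.36 * 973 = 350.28 kN/m
FOS = Resisting / Driving = 350.28 / 163
= 2.149 (dimensionless)

2.149 (dimensionless)


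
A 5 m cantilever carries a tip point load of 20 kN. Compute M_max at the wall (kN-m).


For a cantilever with a point load at the free end:
M_max = P * L = 20 * 5 = 100 kN-m

100 kN-m


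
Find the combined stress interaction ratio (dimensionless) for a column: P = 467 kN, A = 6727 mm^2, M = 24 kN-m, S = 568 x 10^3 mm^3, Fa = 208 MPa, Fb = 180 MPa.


f_a = P / A = 467000.0 / 6727 = 69.4217 MPa
f_b = M / S = 24000000.0 / 568000.0 = 42.2535 MPa
Ratio = f_a / Fa + f_b / Fb
= 69.4217 / 208 + 42.2535 / 180
= 0.5685 (dimensionless)

0.5685 (dimensionless)


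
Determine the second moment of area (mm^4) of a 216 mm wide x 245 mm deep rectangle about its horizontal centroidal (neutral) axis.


I = b * h^3 / 12
= 216 * 245^3 / 12
= 216 * 14706125 / 12
= 264710250.0 mm^4

264710250.0 mm^4


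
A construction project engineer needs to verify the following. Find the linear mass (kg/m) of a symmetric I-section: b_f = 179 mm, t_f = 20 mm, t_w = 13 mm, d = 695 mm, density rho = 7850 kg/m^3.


A_flanges = 2 * 179 * 20 = 7160 mm^2
A_web = (695 - 2 * 20) * 13 = 8515 mm^2
A_total = 7160 + 8515 = 15675 mm^2 = 0.015675 m^2
Weight = rho * A = 7850 * 0.015675 = 123.0487 kg/m

123.0487 kg/m


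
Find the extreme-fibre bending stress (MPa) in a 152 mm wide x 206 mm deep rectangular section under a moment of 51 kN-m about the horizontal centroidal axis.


I = b * h^3 / 12 = 152 * 206^3 / 12 = 110729669.33 mm^4
y = h / 2 = 206 / 2 = 103.0 mm
M = 51 kN-m = 51000000.0 N-mm
sigma = M * y / I = 51000000.0 * 103.0 / 110729669.33
= 47.44 MPa

47.44 MPa


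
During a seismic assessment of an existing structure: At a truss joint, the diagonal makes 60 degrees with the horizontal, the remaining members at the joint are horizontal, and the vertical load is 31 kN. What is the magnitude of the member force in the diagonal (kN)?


At the joint, only the diagonal has a vertical component, so vertical equilibrium gives:
F * sin(60) = 31
F = 31 / sin(60)
= 31 / 0.866025
= 35.8 kN

35.8 kN


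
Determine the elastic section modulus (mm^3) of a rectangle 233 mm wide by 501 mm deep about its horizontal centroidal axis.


S = b * h^2 / 6
= 233 * 501^2 / 6
= 233 * 251001 / 6
= 9747205.5 mm^3

9747205.5 mm^3


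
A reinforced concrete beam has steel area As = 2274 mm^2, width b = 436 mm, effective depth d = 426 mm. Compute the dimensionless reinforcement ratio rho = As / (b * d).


rho = As / (b * d)
= 2274 / (436 * 426)
= 2274 / 185736
= 0.012243 (dimensionless)

0.012243 (dimensionless)


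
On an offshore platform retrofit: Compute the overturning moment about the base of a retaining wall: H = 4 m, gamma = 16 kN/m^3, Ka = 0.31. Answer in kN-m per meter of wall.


Pa = 0.5 * Ka * gamma * H^2
= 0.5 * 0.31 * 16 * 4^2
= 39.68 kN/m
Arm = H / 3 = 4 / 3 = 1.3333 m
Mo = Pa * arm = Pa * H / 3 = 39.68 * 4 / 3 = 52.9067 kN-m/m

52.9067 kN-m/m


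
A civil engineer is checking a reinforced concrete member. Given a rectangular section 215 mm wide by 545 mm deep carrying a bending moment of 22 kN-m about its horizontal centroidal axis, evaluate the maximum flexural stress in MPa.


I = b * h^3 / 12 = 215 * 545^3 / 12 = 2900325364.58 mm^4
y = h / 2 = 545 / 2 = 272.5 mm
M = 22 kN-m = 22000000.0 N-mm
sigma = M * y / I = 22000000.0 * 272.5 / 2900325364.58
= 2.07 MPa

2.07 MPa


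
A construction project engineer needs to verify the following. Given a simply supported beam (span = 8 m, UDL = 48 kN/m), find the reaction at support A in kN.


Total load = w * L = 48 * 8 = 384 kN
By symmetry, each reaction R = total / 2 = 384 / 2 = 192.0 kN

192.0 kN


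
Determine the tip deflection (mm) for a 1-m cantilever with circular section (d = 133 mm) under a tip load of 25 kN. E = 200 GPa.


I = pi * d^4 / 64 = pi * 133^4 / 64 = 15359478.22 mm^4
L = 1000.0 mm, P = 25000.0 N, E = 200000.0 MPa
delta = P * L^3 / (3 * E * I)
= 25000.0 * 1000.0^3 / (3 * 200000.0 * 15359478.22)
= 2.7128 mm

2.7128 mm


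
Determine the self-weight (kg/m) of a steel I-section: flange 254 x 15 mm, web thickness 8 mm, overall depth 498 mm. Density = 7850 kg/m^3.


A_flanges = 2 * 254 * 15 = 7620 mm^2
A_web = (498 - 2 * 15) * 8 = 3744 mm^2
A_total = 7620 + 3744 = 11364 mm^2 = 0.011364 m^2
Weight = rho * A = 7850 * 0.011364 = 89.2074 kg/m

89.2074 kg/m


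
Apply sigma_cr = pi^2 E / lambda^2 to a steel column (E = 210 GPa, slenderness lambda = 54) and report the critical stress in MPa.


sigma_cr = pi^2 * E / lambda^2
= 9.8696 * 210000.0 / 54^2
= 9.8696 * 210000.0 / 2916
= 710.774 MPa

710.774 MPa


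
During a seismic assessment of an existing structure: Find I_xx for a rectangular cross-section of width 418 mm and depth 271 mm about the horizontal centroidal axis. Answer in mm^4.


I = b * h^3 / 12
= 418 * 271^3 / 12
= 418 * 19902511 / 12
= 693270799.83 mm^4

693270799.83 mm^4


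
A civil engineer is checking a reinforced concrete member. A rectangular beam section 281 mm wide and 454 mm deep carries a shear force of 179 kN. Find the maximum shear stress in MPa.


A = b * h = 281 * 454 = 127574 mm^2
V = 179 kN = 179000.0 N
tau_max = 1.5 * V / A = 1.5 * 179000.0 / 127574
= 2.1047 MPa

2.1047 MPa


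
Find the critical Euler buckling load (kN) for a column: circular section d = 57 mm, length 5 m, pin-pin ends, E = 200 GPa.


I = pi * d^4 / 64 = 518166.49 mm^4
L = 5000.0 mm
P_cr = pi^2 * E * I / L^2
= 9.8696 * 200000.0 * 518166.49 / 5000.0^2
= 40912.79 N = 40.9128 kN

40.9128 kN


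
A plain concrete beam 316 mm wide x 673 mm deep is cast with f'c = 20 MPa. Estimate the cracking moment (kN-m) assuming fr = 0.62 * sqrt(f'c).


fr = 0.62 * sqrt(20) = 0.62 * 4.4721 = 2.7727 MPa
I = 316 * 673^3 / 12 = 8026958714.33 mm^4
y_t = 336.5 mm
M_cr = fr * I / y_t = 2.7727 * 8026958714.33 / 336.5 N-mm
= 66.1413 kN-m

66.1413 kN-m


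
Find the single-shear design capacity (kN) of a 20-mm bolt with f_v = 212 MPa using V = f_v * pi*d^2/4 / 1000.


A = pi * d^2 / 4 = pi * 20^2 / 4 = 314.1593 mm^2
V = f_v * A / 1000 = 212 * 314.1593 / 1000
= 66.6018 kN

66.6018 kN


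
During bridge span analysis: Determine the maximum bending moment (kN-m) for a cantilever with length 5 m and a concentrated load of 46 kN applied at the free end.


For a cantilever with a point load at the free end:
M_max = P * L = 46 * 5 = 230 kN-m

230 kN-m
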